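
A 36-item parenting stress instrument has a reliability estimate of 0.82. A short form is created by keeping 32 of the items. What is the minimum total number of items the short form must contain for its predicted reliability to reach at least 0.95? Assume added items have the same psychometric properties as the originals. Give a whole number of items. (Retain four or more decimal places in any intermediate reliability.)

151

Short-form reliability: n = 32/36 = 0.8889; r_32 = n·r/(1+(n−1)r) ≈ 0.8020
Then solve for n' with r_old = 0.8020, r_target = 0.95: n' = 0.95(1 − 0.8020)/[0.8020(1 − 0.95)] = 4.6908
Total items = 4.6908 × 32 = 150.11, rounded up to 151.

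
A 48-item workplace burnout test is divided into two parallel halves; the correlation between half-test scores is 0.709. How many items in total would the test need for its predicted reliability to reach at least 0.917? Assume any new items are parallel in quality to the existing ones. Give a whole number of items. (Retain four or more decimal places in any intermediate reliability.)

109

Corrected full-test reliability: r_full = 2 × 0.709 / (1 + 0.709) ≈ 0.8297
n = r_tgt(1 − r_full) / [r_full(1 − r_tgt)] = 0.917 × 0.1703 / (0.8297 × 0.083) ≈ 2.2677
Items = 2.2677 × 48 ≈ 108.85 → 109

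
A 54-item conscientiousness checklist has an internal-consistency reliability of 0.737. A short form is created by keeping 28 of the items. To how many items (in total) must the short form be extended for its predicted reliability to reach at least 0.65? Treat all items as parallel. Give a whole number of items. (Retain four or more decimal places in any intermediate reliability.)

36

Short-form reliability: n = 28/54 = 0.5185; r_28 = n·r/(1+(n−1)r) ≈ 0.5923
Then solve for n' with r_old = 0.5923, r_target = 0.65: n' = 0.65(1 − 0.5923)/[0.5923(1 − 0.65)] = 1.2783
Items = 1.2783 × 28 ≈ 35.79 → 36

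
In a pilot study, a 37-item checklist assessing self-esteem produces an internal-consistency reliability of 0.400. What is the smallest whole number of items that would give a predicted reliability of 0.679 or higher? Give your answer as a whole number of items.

n = 0.679 × (1 − 0.400) / [ 0.400 × (1 − 0.679) ]
  = 0.407400 / 0.128400 = 3.1729
Items needed = n × 37 = 3.1729 × 37 ≈ 117.40 → round up to 118

118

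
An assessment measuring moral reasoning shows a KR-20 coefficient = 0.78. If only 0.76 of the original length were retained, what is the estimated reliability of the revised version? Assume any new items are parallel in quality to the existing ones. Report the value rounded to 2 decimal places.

r_new = (0.76 × 0.78) / (1 + (0.76 − 1) × 0.78)
     = 0.5928 / 0.8128 = 0.7293

0.73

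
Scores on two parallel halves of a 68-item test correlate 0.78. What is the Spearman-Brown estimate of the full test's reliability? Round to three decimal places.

0.876

Apply the Spearman-Brown correction with n = 2:
r_full = 2r_hh / (1 + r_hh) = 2 × 0.78 / (1 + 0.78)
       = 1.5600 / 1.7800 = 0.8764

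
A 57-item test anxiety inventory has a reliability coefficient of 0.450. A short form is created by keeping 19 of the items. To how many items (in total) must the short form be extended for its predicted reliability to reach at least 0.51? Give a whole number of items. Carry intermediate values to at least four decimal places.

First, r for the 19-item form: n = 19/57 = 0.3333, so r_19 = 0.3333·0.450/(1 + (0.3333 − 1)·0.450) = 0.2143
Then solve for n' with r_old = 0.2143, r_target = 0.51: n' = 0.51(1 − 0.2143)/[0.2143(1 − 0.51)] = 3.8160
Total items = 3.8160 × 19 = 72.50, rounded up to 73.

73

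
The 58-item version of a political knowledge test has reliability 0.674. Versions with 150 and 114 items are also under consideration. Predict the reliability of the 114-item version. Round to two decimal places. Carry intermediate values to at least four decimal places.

0.80

The 150-item form is not needed; work directly from the 58-item form with n = 114/58 = 1.9655.
r_{114} = n·r / (1 + (n − 1)·r) = 1.3247 / 1.6507 ≈ 0.8025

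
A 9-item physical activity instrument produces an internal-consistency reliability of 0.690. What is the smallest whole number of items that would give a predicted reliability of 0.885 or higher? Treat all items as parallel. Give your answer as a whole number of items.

n = 0.885 × (1 − 0.690) / [ 0.690 × (1 − 0.885) ]
  = 0.274350 / 0.079350 = 3.4575
Items needed = n × 9 = 3.4575 × 9 ≈ 31.12 → round up to 32

32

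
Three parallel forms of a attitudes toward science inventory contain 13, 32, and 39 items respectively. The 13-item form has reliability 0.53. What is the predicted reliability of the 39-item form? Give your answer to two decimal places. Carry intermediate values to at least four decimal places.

0.77

Only the ratio of lengths matters: n = 39/13 = 3.0000
r_{39} = n·r / (1 + (n − 1)·r) = 1.5900 / 2.0600 ≈ 0.7718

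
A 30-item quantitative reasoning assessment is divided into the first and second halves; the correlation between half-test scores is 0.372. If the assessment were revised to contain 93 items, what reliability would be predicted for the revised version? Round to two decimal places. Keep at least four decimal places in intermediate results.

0.79

Full-test reliability from the split-half r: r_full = 2(0.372)/(1 + 0.372) = 0.5423
Then adjust to 93 items: n = 93/30 = 3.1000
r_new = n·r_full / (1 + (n − 1)·r_full) = 1.6811 / 2.1388 ≈ 0.7860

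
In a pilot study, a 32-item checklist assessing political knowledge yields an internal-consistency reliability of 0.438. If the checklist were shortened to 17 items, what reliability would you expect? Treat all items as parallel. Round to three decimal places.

Length ratio n = 17/32 = 0.5312
Apply the Spearman-Brown prophecy formula, r' = nr / [1 + (n − 1)r]:
r_new = 0.5312·0.438 / [1 + (0.5312 − 1)·0.438]
     = 0.2327 / 0.7947 = 0.2928

0.293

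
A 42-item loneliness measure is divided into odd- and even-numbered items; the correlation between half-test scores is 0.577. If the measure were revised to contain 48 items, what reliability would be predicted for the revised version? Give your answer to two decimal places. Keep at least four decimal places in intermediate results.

0.76

First correct the split-half correlation to full-test reliability: r_full = 2 × 0.577 / (1 + 0.577) ≈ 0.7318
Then adjust to 48 items: n = 48/42 = 1.1429
r_new = n·r_full / (1 + (n − 1)·r_full) = 0.8364 / 1.1046 ≈ 0.7572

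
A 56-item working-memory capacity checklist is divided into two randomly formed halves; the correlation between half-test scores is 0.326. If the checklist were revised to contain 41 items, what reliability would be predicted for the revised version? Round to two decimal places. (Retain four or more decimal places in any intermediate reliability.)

0.41

Spearman-Brown correction (n = 2): r_full = 2·0.326/(1 + 0.326) = 0.4917
Length factor from 56 to 41 items: n = 41/56 = 0.7321
r_new = n·r_full / (1 + (n − 1)·r_full) = 0.3600 / 0.8683 ≈ 0.4146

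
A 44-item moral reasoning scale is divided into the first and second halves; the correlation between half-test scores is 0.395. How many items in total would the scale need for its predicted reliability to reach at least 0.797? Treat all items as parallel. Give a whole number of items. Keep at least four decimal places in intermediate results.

Corrected full-test reliability: r_full = 2 × 0.395 / (1 + 0.395) ≈ 0.5663
n = r_tgt(1 − r_full) / [r_full(1 − r_tgt)] = 0.797 × 0.4337 / (0.5663 × 0.203) ≈ 3.0068
Items = 3.0068 × 44 ≈ 132.30 → 133

133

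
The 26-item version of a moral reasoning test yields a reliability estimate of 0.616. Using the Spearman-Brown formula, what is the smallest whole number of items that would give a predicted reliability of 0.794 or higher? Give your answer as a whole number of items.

63

Spearman-Brown solved for the length factor n:
n = r*(1 − r) / [ r (1 − r*) ]
n = 0.794 × (1 − 0.616) / [ 0.616 × (1 − 0.794) ]
  = 0.304896 / 0.126896 = 2.4027
Items needed = n × 26 = 2.4027 × 26 ≈ 62.47 → round up to 63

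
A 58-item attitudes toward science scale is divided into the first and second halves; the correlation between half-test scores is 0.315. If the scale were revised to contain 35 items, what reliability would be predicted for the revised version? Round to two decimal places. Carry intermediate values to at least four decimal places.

Spearman-Brown correction (n = 2): r_full = 2·0.315/(1 + 0.315) = 0.4791
Then adjust to 35 items: n = 35/58 = 0.6034
r_new = n·r_full / (1 + (n − 1)·r_full) = 0.2891 / 0.8100 ≈ 0.3569

0.36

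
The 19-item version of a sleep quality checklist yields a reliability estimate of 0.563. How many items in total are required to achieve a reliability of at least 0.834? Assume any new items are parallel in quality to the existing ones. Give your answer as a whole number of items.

75

n = 0.834(1 − 0.563) / [0.563(1 − 0.834)]
n = 0.364458 / 0.093458 ≈ 3.8997
Items needed = n × 19 = 3.8997 × 19 ≈ 74.09 → round up to 75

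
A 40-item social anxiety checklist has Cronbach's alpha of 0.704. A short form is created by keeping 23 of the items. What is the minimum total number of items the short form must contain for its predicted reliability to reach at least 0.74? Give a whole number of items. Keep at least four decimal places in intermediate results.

Short-form reliability: n = 23/40 = 0.5750; r_23 = n·r/(1+(n−1)r) ≈ 0.5776
Length factor from the short form to reach 0.74: n' = 0.74(1 − 0.5776) / [0.5776(1 − 0.74)] ≈ 2.0814
Items = 2.0814 × 23 ≈ 47.87 → 48

48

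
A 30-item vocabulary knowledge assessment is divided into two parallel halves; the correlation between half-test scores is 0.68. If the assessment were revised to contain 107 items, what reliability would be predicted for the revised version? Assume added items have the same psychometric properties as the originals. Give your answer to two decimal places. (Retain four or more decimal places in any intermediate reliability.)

Spearman-Brown correction (n = 2): r_full = 2·0.68/(1 + 0.68) = 0.8095
Then adjust to 107 items: n = 107/30 = 3.5667
r_new = n·r_full / (1 + (n − 1)·r_full) = 2.8872 / 3.0777 ≈ 0.9381

0.94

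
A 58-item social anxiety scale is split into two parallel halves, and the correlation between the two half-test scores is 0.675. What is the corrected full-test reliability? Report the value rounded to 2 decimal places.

Each half is half the length of the full test, so the full test is n = 2 times a half.
r_full = 2(0.675) / (1 + 0.675)
       = 1.3500 / 1.6750 = 0.8060

0.81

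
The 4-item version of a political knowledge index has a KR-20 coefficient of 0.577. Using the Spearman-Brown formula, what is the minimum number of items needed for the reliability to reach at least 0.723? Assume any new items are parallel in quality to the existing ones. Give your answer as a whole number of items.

n = [0.723 × 0.423] / [0.577 × 0.277]
n = 0.305829 / 0.159829 ≈ 1.9135
So the test needs 1.9135 × 4 ≈ 7.65 items; rounding up, 8.

8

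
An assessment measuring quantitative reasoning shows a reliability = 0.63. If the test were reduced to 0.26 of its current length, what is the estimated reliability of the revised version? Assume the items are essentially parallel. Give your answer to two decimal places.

Apply the Spearman-Brown prophecy formula, r' = nr / [1 + (n − 1)r]:
r_new = 0.26·0.63 / [1 + (0.26 − 1)·0.63]
r_new = 0.1638 / 0.5338 ≈ 0.3069

0.31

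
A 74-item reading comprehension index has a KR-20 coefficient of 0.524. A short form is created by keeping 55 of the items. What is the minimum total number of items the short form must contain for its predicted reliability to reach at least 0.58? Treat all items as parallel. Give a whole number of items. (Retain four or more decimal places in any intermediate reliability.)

93

First, r for the 55-item form: n = 55/74 = 0.7432, so r_55 = 0.7432·0.524/(1 + (0.7432 − 1)·0.524) = 0.4500
Length factor from the short form to reach 0.58: n' = 0.58(1 − 0.4500) / [0.4500(1 − 0.58)] ≈ 1.6878
Total items = 1.6878 × 55 = 92.83, rounded up to 93.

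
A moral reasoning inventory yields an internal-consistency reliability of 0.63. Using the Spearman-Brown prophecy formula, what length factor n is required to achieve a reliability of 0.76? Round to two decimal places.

Rearranging the Spearman-Brown formula for n,
n = r*(1 − r) / [ r (1 − r*) ]
n = 0.76 × (1 − 0.63) / [ 0.63 × (1 − 0.76) ]
n = 0.2812 / 0.1512 ≈ 1.8598

1.86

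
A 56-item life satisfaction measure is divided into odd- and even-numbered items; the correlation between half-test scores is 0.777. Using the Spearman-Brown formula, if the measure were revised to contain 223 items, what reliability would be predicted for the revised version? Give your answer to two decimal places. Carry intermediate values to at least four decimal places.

First correct the split-half correlation to full-test reliability: r_full = 2 × 0.777 / (1 + 0.777) ≈ 0.8745
Length factor from 56 to 223 items: n = 223/56 = 3.9821
r_new = n·r_full / (1 + (n − 1)·r_full) = 3.4823 / 3.6078 ≈ 0.9652

0.97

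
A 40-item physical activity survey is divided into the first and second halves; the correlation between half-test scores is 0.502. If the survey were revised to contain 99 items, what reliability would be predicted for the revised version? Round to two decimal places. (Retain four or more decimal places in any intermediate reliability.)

Full-test reliability from the split-half r: r_full = 2(0.502)/(1 + 0.502) = 0.6684
Length factor from 40 to 99 items: n = 99/40 = 2.4750
r_new = n·r_full / (1 + (n − 1)·r_full) = 1.6543 / 1.9859 ≈ 0.8330

0.83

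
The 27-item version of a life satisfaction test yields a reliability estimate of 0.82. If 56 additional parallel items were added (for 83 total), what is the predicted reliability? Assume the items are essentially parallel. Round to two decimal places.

Length ratio n = 83/27 = 3.0741
By Spearman-Brown, r_new = n r / (1 + (n − 1) r).
r_new = (3.0741 × 0.82) / (1 + (3.0741 − 1) × 0.82)
     = 2.5208 / 2.7008 = 0.9334

0.93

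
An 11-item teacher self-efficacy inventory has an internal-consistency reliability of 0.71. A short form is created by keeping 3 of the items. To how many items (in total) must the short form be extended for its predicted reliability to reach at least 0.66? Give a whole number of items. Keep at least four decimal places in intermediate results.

First, r for the 3-item form: n = 3/11 = 0.2727, so r_3 = 0.2727·0.71/(1 + (0.2727 − 1)·0.71) = 0.4004
Length factor from the short form to reach 0.66: n' = 0.66(1 − 0.4004) / [0.4004(1 − 0.66)] ≈ 2.9069
Items = 2.9069 × 3 ≈ 8.72 → 9

9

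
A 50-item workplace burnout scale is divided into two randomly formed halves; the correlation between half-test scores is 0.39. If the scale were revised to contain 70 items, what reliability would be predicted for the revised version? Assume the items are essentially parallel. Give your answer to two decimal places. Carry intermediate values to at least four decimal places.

Spearman-Brown correction (n = 2): r_full = 2·0.39/(1 + 0.39) = 0.5612
Then adjust to 70 items: n = 70/50 = 1.4000
r_new = n·r_full / (1 + (n − 1)·r_full) = 0.7857 / 1.2245 ≈ 0.6416

0.64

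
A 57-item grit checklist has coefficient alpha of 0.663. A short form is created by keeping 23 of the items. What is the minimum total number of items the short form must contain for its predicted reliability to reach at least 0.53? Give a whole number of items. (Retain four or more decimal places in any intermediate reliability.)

33

First, r for the 23-item form: n = 23/57 = 0.4035, so r_23 = 0.4035·0.663/(1 + (0.4035 − 1)·0.663) = 0.4425
Then solve for n' with r_old = 0.4425, r_target = 0.53: n' = 0.53(1 − 0.4425)/[0.4425(1 − 0.53)] = 1.4207
Total items = 1.4207 × 23 = 32.68, rounded up to 33.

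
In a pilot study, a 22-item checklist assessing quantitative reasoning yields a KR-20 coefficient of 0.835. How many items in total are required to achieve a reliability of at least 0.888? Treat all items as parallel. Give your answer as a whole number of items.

n = 0.888 × (1 − 0.835) / [ 0.835 × (1 − 0.888) ]
  = 0.146520 / 0.093520 = 1.5667
So the test needs 1.5667 × 22 ≈ 34.47 items; rounding up, 35.

35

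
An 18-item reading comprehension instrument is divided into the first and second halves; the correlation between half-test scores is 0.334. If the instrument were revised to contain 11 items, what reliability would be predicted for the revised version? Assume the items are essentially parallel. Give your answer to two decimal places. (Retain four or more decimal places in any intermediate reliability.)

Spearman-Brown correction (n = 2): r_full = 2·0.334/(1 + 0.334) = 0.5007
Then adjust to 11 items: n = 11/18 = 0.6111
r_new = n·r_full / (1 + (n − 1)·r_full) = 0.3060 / 0.8053 ≈ 0.3800

0.38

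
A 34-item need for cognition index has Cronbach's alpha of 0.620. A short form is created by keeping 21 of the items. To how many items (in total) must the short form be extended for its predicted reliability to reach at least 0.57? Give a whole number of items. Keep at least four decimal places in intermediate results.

28

First, r for the 21-item form: n = 21/34 = 0.6176, so r_21 = 0.6176·0.620/(1 + (0.6176 − 1)·0.620) = 0.5019
Length factor from the short form to reach 0.57: n' = 0.57(1 − 0.5019) / [0.5019(1 − 0.57)] ≈ 1.3155
Total items = 1.3155 × 21 = 27.63, rounded up to 28.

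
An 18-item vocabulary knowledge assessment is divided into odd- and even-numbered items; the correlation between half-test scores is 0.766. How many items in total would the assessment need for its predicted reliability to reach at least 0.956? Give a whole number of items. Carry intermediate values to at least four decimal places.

r_full = 2(0.766)/(1 + 0.766) = 0.8675
Solve Spearman-Brown for n: n = 0.956(1 − 0.8675) / [0.8675(1 − 0.956)] = 3.3186
Items = 3.3186 × 18 ≈ 59.73 → 60

60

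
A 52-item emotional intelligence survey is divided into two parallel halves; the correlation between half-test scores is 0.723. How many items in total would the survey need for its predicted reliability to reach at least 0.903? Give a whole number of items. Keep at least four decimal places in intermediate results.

r_full = 2(0.723)/(1 + 0.723) = 0.8392
Solve Spearman-Brown for n: n = 0.903(1 − 0.8392) / [0.8392(1 − 0.903)] = 1.7838
Required items = 1.7838 × 52 = 92.76, so 93 items.

93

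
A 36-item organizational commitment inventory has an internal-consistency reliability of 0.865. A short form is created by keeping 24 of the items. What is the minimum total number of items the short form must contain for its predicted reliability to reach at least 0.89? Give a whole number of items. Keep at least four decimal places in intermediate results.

Short-form reliability: n = 24/36 = 0.6667; r_24 = n·r/(1+(n−1)r) ≈ 0.8103
Then solve for n' with r_old = 0.8103, r_target = 0.89: n' = 0.89(1 − 0.8103)/[0.8103(1 − 0.89)] = 1.8942
Items = 1.8942 × 24 ≈ 45.46 → 46

46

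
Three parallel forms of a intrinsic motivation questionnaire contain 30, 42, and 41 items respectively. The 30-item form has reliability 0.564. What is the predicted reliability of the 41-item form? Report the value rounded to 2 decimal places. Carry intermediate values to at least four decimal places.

Only the ratio of lengths matters: n = 41/30 = 1.3667
r_{41} = n·r / (1 + (n − 1)·r) = 0.7708 / 1.2068 ≈ 0.6387

0.64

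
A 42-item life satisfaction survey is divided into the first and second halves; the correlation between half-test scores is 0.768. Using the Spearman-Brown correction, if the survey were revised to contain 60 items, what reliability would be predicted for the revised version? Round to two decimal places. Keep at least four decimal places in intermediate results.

0.90

First correct the split-half correlation to full-test reliability: r_full = 2 × 0.768 / (1 + 0.768) ≈ 0.8688
Length factor from 42 to 60 items: n = 60/42 = 1.4286
r_new = n·r_full / (1 + (n − 1)·r_full) = 1.2412 / 1.3724 ≈ 0.9044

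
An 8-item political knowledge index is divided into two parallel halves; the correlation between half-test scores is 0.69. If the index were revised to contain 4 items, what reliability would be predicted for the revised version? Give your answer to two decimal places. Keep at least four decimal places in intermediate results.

0.69

Full-test reliability from the split-half r: r_full = 2(0.69)/(1 + 0.69) = 0.8166
Then adjust to 4 items: n = 4/8 = 0.5000
r_new = n·r_full / (1 + (n − 1)·r_full) = 0.4083 / 0.5917 ≈ 0.6900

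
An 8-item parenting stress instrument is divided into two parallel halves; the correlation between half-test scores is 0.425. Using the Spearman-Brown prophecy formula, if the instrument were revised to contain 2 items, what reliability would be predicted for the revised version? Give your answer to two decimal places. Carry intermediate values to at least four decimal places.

Full-test reliability from the split-half r: r_full = 2(0.425)/(1 + 0.425) = 0.5965
Then adjust to 2 items: n = 2/8 = 0.2500
r_new = n·r_full / (1 + (n − 1)·r_full) = 0.1491 / 0.5526 ≈ 0.2698

0.27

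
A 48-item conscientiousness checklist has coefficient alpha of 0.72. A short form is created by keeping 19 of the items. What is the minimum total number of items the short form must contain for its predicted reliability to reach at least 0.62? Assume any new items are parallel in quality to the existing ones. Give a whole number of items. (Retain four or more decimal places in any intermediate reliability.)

First, r for the 19-item form: n = 19/48 = 0.3958, so r_19 = 0.3958·0.72/(1 + (0.3958 − 1)·0.72) = 0.5044
Length factor from the short form to reach 0.62: n' = 0.62(1 − 0.5044) / [0.5044(1 − 0.62)] ≈ 1.6031
Items = 1.6031 × 19 ≈ 30.46 → 31

31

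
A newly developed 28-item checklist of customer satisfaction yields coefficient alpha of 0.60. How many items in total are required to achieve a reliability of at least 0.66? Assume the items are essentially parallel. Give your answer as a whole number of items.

Rearranging the Spearman-Brown formula for n,
n = r_target (1 − r_old) / [ r_old (1 − r_target) ]
n = 0.66(1 − 0.60) / [0.60(1 − 0.66)]
  = 0.2640 / 0.2040 = 1.2941
1.2941 × 28 = 36.23 → 37 items

37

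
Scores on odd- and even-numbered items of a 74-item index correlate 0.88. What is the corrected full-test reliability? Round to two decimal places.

Apply the Spearman-Brown correction with n = 2:
r_full = 2r_hh / (1 + r_hh) = 2 × 0.88 / (1 + 0.88)
r_full = 1.7600 / 1.8800 ≈ 0.9362

0.94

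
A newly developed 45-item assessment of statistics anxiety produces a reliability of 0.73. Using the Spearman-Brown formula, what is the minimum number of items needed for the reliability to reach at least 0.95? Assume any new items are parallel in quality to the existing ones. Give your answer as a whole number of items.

Invert Spearman-Brown to solve for n:
n = r*(1 − r) / [ r (1 − r*) ]
n = 0.95(1 − 0.73) / [0.73(1 − 0.95)]
  = 0.2565 / 0.0365 = 7.0274
Items needed = n × 45 = 7.0274 × 45 ≈ 316.23 → round up to 317

317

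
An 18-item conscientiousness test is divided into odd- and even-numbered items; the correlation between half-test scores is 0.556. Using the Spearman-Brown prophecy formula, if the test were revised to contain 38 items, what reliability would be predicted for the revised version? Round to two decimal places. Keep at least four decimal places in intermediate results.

0.84

First correct the split-half correlation to full-test reliability: r_full = 2 × 0.556 / (1 + 0.556) ≈ 0.7147
Then adjust to 38 items: n = 38/18 = 2.1111
r_new = n·r_full / (1 + (n − 1)·r_full) = 1.5088 / 1.7941 ≈ 0.8410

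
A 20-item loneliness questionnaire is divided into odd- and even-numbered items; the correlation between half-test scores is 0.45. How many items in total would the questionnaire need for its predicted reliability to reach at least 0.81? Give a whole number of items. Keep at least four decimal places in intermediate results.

53

r_full = 2(0.45)/(1 + 0.45) = 0.6207
Solve Spearman-Brown for n: n = 0.81(1 − 0.6207) / [0.6207(1 − 0.81)] = 2.6051
Required items = 2.6051 × 20 = 52.10, so 53 items.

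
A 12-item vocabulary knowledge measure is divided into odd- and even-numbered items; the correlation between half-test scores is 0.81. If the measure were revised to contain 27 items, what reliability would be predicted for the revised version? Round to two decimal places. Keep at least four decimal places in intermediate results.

0.95

Spearman-Brown correction (n = 2): r_full = 2·0.81/(1 + 0.81) = 0.8950
Then adjust to 27 items: n = 27/12 = 2.2500
r_new = n·r_full / (1 + (n − 1)·r_full) = 2.0137 / 2.1187 ≈ 0.9504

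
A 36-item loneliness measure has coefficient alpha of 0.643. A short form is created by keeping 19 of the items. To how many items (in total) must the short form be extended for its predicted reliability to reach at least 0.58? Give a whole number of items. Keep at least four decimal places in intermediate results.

28

Short-form reliability: n = 19/36 = 0.5278; r_19 = n·r/(1+(n−1)r) ≈ 0.4873
Length factor from the short form to reach 0.58: n' = 0.58(1 − 0.4873) / [0.4873(1 − 0.58)] ≈ 1.4529
Items = 1.4529 × 19 ≈ 27.61 → 28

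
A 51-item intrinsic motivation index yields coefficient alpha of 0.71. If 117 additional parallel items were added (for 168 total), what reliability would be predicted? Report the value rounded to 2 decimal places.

0.89

Length ratio n = 168/51 = 3.2941
r_new = (3.2941 × 0.71) / (1 + (3.2941 − 1) × 0.71)
     = 2.3388 / 2.6288 = 0.8897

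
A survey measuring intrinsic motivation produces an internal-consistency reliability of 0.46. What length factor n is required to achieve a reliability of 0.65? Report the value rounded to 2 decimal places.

Rearranging the Spearman-Brown formula for n,
n = r*(1 − r) / [ r (1 − r*) ]
n = 0.65(1 − 0.46) / [0.46(1 − 0.65)]
n = 0.3510 / 0.1610 ≈ 2.1801

2.18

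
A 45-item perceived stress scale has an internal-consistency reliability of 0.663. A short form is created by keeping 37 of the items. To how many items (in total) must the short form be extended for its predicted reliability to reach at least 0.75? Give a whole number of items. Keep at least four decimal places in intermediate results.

First, r for the 37-item form: n = 37/45 = 0.8222, so r_37 = 0.8222·0.663/(1 + (0.8222 − 1)·0.663) = 0.6180
Then solve for n' with r_old = 0.6180, r_target = 0.75: n' = 0.75(1 − 0.6180)/[0.6180(1 − 0.75)] = 1.8544
Total items = 1.8544 × 37 = 68.61, rounded up to 69.

69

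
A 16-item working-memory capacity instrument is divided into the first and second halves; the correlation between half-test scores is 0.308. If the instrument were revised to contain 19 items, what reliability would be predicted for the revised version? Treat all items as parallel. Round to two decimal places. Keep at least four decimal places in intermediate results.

0.51

First correct the split-half correlation to full-test reliability: r_full = 2 × 0.308 / (1 + 0.308) ≈ 0.4709
Then adjust to 19 items: n = 19/16 = 1.1875
r_new = n·r_full / (1 + (n − 1)·r_full) = 0.5592 / 1.0883 ≈ 0.5138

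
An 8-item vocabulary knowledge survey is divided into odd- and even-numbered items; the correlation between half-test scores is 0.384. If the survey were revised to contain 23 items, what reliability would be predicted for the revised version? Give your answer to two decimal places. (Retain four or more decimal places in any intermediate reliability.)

0.78

Full-test reliability from the split-half r: r_full = 2(0.384)/(1 + 0.384) = 0.5549
Length factor from 8 to 23 items: n = 23/8 = 2.8750
r_new = n·r_full / (1 + (n − 1)·r_full) = 1.5953 / 2.0404 ≈ 0.7819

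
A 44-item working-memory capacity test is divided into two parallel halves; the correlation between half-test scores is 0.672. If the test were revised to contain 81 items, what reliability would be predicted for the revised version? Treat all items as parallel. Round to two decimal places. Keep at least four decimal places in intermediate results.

Spearman-Brown correction (n = 2): r_full = 2·0.672/(1 + 0.672) = 0.8038
Length factor from 44 to 81 items: n = 81/44 = 1.8409
r_new = n·r_full / (1 + (n − 1)·r_full) = 1.4797 / 1.6759 ≈ 0.8829

0.88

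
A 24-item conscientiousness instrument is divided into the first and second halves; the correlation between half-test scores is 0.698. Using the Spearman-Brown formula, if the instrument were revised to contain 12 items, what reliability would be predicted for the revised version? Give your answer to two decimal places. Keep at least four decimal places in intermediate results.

0.70

Full-test reliability from the split-half r: r_full = 2(0.698)/(1 + 0.698) = 0.8221
Then adjust to 12 items: n = 12/24 = 0.5000
r_new = n·r_full / (1 + (n − 1)·r_full) = 0.4111 / 0.5889 ≈ 0.6981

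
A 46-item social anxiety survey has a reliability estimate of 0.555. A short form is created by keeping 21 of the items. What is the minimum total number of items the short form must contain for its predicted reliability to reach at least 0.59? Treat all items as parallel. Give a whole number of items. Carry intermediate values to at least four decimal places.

54

First, r for the 21-item form: n = 21/46 = 0.4565, so r_21 = 0.4565·0.555/(1 + (0.4565 − 1)·0.555) = 0.3628
Then solve for n' with r_old = 0.3628, r_target = 0.59: n' = 0.59(1 − 0.3628)/[0.3628(1 − 0.59)] = 2.5274
Items = 2.5274 × 21 ≈ 53.08 → 54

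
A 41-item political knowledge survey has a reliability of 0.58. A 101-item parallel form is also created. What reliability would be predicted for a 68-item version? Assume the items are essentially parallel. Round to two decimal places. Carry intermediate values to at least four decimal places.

The 101-item form is not needed; work directly from the 41-item form with n = 68/41 = 1.6585.
r_{68} = n·r / (1 + (n − 1)·r) = 0.9619 / 1.3819 ≈ 0.6961

0.70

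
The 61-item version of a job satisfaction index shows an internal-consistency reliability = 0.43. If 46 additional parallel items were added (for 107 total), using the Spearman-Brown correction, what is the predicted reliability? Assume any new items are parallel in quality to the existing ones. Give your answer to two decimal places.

n = 107/61 = 1.7541
Apply the Spearman-Brown prophecy formula, r' = nr / [1 + (n − 1)r]:
r_new = 1.7541·0.43 / [1 + (1.7541 − 1)·0.43]
r_new = 0.7543 / 1.3243 ≈ 0.5696

0.57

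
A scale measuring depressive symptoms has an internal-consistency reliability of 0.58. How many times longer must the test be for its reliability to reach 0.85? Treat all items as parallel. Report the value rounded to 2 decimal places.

Spearman-Brown solved for the length factor n:
n = r_target (1 − r_old) / [ r_old (1 − r_target) ]
n = 0.85(1 − 0.58) / [0.58(1 − 0.85)]
n = 0.3570 / 0.0870 ≈ 4.1034

4.10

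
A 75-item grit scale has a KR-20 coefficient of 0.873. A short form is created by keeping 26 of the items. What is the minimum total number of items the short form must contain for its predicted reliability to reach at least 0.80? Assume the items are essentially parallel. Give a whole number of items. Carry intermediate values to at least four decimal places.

First, r for the 26-item form: n = 26/75 = 0.3467, so r_26 = 0.3467·0.873/(1 + (0.3467 − 1)·0.873) = 0.7044
Length factor from the short form to reach 0.80: n' = 0.80(1 − 0.7044) / [0.7044(1 − 0.80)] ≈ 1.6786
Total items = 1.6786 × 26 = 43.64, rounded up to 44.

44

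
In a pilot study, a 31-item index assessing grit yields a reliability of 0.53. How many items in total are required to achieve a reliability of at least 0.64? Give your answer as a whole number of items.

n = [0.64 × 0.47] / [0.53 × 0.36]
  = 0.3008 / 0.1908 = 1.5765
Items needed = n × 31 = 1.5765 × 31 ≈ 48.87 → round up to 49

49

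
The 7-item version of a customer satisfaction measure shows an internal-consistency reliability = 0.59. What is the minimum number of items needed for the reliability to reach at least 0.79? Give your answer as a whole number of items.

19

Rearranging the Spearman-Brown formula for n,
n = r_target (1 − r_old) / [ r_old (1 − r_target) ]
n = 0.79 × (1 − 0.59) / [ 0.59 × (1 − 0.79) ]
n = 0.3239 / 0.1239 ≈ 2.6142
2.6142 × 7 = 18.30 → 19 items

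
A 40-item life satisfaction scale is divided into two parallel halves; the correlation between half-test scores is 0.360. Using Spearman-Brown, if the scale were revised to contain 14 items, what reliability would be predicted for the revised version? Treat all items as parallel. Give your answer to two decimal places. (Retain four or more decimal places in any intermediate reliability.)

Spearman-Brown correction (n = 2): r_full = 2·0.360/(1 + 0.360) = 0.5294
Then adjust to 14 items: n = 14/40 = 0.3500
r_new = n·r_full / (1 + (n − 1)·r_full) = 0.1853 / 0.6559 ≈ 0.2825

0.28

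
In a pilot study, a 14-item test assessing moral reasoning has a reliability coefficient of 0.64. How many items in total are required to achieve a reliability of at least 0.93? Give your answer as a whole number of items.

105

Rearranging the Spearman-Brown formula for n,
n = r*(1 − r) / [ r (1 − r*) ]
n = 0.93(1 − 0.64) / [0.64(1 − 0.93)]
n = 0.3348 / 0.0448 ≈ 7.4732
Items needed = n × 14 = 7.4732 × 14 ≈ 104.62 → round up to 105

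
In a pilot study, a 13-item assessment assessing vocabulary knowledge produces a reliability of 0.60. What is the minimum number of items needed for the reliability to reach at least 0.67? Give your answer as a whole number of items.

18

Spearman-Brown solved for the length factor n:
n = r_target (1 − r_old) / [ r_old (1 − r_target) ]
n = [0.67 × 0.40] / [0.60 × 0.33]
  = 0.2680 / 0.1980 = 1.3535
1.3535 × 13 = 17.60 → 18 items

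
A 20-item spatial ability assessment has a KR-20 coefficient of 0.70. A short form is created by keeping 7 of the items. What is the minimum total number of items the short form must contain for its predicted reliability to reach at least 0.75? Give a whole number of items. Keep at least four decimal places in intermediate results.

26

Short-form reliability: n = 7/20 = 0.3500; r_7 = n·r/(1+(n−1)r) ≈ 0.4495
Length factor from the short form to reach 0.75: n' = 0.75(1 − 0.4495) / [0.4495(1 − 0.75)] ≈ 3.6741
Items = 3.6741 × 7 ≈ 25.72 → 26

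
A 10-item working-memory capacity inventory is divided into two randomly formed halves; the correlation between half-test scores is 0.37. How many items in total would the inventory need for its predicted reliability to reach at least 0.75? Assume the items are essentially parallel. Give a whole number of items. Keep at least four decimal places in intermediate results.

Corrected full-test reliability: r_full = 2 × 0.37 / (1 + 0.37) ≈ 0.5401
Solve Spearman-Brown for n: n = 0.75(1 − 0.5401) / [0.5401(1 − 0.75)] = 2.5545
Required items = 2.5545 × 10 = 25.55, so 26 items.

26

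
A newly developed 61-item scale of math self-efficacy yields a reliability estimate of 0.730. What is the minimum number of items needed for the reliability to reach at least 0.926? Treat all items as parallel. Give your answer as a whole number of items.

n = 0.926(1 − 0.730) / [0.730(1 − 0.926)]
  = 0.250020 / 0.054020 = 4.6283
So the test needs 4.6283 × 61 ≈ 282.33 items; rounding up, 283.

283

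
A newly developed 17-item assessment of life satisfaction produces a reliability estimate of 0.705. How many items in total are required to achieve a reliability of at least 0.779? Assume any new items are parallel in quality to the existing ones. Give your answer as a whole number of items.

Rearranging the Spearman-Brown formula for n,
n = r*(1 − r) / [ r (1 − r*) ]
n = 0.779(1 − 0.705) / [0.705(1 − 0.779)]
  = 0.229805 / 0.155805 = 1.4750
Items needed = n × 17 = 1.4750 × 17 ≈ 25.08 → round up to 26

26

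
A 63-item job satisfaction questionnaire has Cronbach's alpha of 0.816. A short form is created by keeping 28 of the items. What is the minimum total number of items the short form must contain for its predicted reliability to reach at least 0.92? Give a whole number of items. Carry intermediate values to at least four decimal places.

First, r for the 28-item form: n = 28/63 = 0.4444, so r_28 = 0.4444·0.816/(1 + (0.4444 − 1)·0.816) = 0.6634
Then solve for n' with r_old = 0.6634, r_target = 0.92: n' = 0.92(1 − 0.6634)/[0.6634(1 − 0.92)] = 5.8349
Items = 5.8349 × 28 ≈ 163.38 → 164

164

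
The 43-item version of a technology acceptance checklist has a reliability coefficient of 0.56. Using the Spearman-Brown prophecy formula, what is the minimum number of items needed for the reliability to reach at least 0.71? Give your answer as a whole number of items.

Rearranging the Spearman-Brown formula for n,
n = r_target (1 − r_old) / [ r_old (1 − r_target) ]
n = [0.71 × 0.44] / [0.56 × 0.29]
n = 0.3124 / 0.1624 ≈ 1.9236
Items needed = n × 43 = 1.9236 × 43 ≈ 82.71 → round up to 83

83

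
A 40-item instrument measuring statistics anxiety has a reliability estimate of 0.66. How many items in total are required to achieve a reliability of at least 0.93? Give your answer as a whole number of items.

Spearman-Brown solved for the length factor n:
n = r_target (1 − r_old) / [ r_old (1 − r_target) ]
n = 0.93 × (1 − 0.66) / [ 0.66 × (1 − 0.93) ]
  = 0.3162 / 0.0462 = 6.8442
So the test needs 6.8442 × 40 ≈ 273.77 items; rounding up, 274.

274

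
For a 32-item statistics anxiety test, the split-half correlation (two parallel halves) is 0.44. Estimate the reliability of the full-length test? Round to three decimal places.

0.611

Each half is half the length of the full test, so the full test is n = 2 times a half.
r_full = 2(0.44) / (1 + 0.44)
r_full = 0.8800 / 1.4400 ≈ 0.6111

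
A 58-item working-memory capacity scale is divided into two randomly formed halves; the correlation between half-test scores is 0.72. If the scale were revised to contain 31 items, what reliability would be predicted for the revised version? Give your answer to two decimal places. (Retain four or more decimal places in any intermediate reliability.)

0.73

First correct the split-half correlation to full-test reliability: r_full = 2 × 0.72 / (1 + 0.72) ≈ 0.8372
Then adjust to 31 items: n = 31/58 = 0.5345
r_new = n·r_full / (1 + (n − 1)·r_full) = 0.4475 / 0.6103 ≈ 0.7332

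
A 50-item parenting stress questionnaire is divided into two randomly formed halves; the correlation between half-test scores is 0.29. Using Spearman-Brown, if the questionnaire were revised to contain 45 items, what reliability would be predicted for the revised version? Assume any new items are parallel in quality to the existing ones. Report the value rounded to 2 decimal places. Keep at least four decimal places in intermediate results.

Full-test reliability from the split-half r: r_full = 2(0.29)/(1 + 0.29) = 0.4496
Then adjust to 45 items: n = 45/50 = 0.9000
r_new = n·r_full / (1 + (n − 1)·r_full) = 0.4046 / 0.9550 ≈ 0.4237

0.42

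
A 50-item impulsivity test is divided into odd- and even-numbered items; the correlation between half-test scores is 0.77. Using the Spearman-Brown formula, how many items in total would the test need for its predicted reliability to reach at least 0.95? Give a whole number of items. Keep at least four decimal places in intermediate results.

142

r_full = 2(0.77)/(1 + 0.77) = 0.8701
n = r_tgt(1 − r_full) / [r_full(1 − r_tgt)] = 0.95 × 0.1299 / (0.8701 × 0.05) ≈ 2.8366
Required items = 2.8366 × 50 = 141.83, so 142 items.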